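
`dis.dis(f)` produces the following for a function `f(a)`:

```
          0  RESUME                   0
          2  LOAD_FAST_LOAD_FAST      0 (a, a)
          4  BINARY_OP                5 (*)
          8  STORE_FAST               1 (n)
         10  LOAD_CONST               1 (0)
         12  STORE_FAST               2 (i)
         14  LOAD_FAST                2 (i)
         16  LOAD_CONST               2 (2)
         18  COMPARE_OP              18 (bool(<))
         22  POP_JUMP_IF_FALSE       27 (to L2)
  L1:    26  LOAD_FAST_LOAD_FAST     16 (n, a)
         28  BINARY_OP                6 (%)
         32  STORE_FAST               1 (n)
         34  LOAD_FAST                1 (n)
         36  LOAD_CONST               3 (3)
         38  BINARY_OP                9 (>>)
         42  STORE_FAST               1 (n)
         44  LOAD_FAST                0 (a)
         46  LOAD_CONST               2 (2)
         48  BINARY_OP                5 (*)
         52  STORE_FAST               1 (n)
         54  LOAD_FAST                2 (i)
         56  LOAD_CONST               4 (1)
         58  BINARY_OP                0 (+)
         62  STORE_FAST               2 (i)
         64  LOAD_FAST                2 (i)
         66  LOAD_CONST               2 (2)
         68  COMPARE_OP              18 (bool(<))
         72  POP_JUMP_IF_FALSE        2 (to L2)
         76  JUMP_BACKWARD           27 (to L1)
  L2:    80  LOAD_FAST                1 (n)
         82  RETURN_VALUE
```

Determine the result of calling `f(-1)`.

-2

LOAD_FAST_LOAD_FAST a,a → push -1,-1. Stack: [-1, -1]
BINARY_OP * → -1 * -1 = 1. Stack: [1]
STORE_FAST n → n=1. Stack: []
LOAD_CONST → push 0. Stack: [0]
STORE_FAST i → i=0. Stack: []
LOAD_FAST i → push 0. Stack: [0]
LOAD_CONST → push 2. Stack: [0, 2]
COMPARE_OP bool(<) → 0 vs 2 = True. Stack: [True]
POP_JUMP_IF_FALSE → pop True; no jump. Stack: []
LOAD_FAST_LOAD_FAST n,a → push 1,-1. Stack: [1, -1]
BINARY_OP % → 1 % -1 = 0. Stack: [0]
STORE_FAST n → n=0. Stack: []
LOAD_FAST n → push 0. Stack: [0]
LOAD_CONST → push 3. Stack: [0, 3]
BINARY_OP >> → 0 >> 3 = 0. Stack: [0]
STORE_FAST n → n=0. Stack: []
LOAD_FAST a → push -1. Stack: [-1]
LOAD_CONST → push 2. Stack: [-1, 2]
BINARY_OP * → -1 * 2 = -2. Stack: [-2]
STORE_FAST n → n=-2. Stack: []
LOAD_FAST i → push 0. Stack: [0]
LOAD_CONST → push 1. Stack: [0, 1]
BINARY_OP + → 0 + 1 = 1. Stack: [1]
STORE_FAST i → i=1. Stack: []
LOAD_FAST i → push 1. Stack: [1]
LOAD_CONST → push 2. Stack: [1, 2]
COMPARE_OP bool(<) → 1 vs 2 = True. Stack: [True]
POP_JUMP_IF_FALSE → pop True; no jump. Stack: []
LOAD_FAST_LOAD_FAST n,a → push -2,-1. Stack: [-2, -1]
BINARY_OP % → -2 % -1 = 0. Stack: [0]
STORE_FAST n → n=0. Stack: []
LOAD_FAST n → push 0. Stack: [0]
LOAD_CONST → push 3. Stack: [0, 3]
BINARY_OP >> → 0 >> 3 = 0. Stack: [0]
STORE_FAST n → n=0. Stack: []
LOAD_FAST a → push -1. Stack: [-1]
LOAD_CONST → push 2. Stack: [-1, 2]
BINARY_OP * → -1 * 2 = -2. Stack: [-2]
STORE_FAST n → n=-2. Stack: []
LOAD_FAST i → push 1. Stack: [1]
LOAD_CONST → push 1. Stack: [1, 1]
BINARY_OP + → 1 + 1 = 2. Stack: [2]
STORE_FAST i → i=2. Stack: []
LOAD_FAST i → push 2. Stack: [2]
LOAD_CONST → push 2. Stack: [2, 2]
COMPARE_OP bool(<) → 2 vs 2 = False. Stack: [False]
POP_JUMP_IF_FALSE → pop False; jump. Stack: []
LOAD_FAST n → push -2. Stack: [-2]
RETURN_VALUE → return -2.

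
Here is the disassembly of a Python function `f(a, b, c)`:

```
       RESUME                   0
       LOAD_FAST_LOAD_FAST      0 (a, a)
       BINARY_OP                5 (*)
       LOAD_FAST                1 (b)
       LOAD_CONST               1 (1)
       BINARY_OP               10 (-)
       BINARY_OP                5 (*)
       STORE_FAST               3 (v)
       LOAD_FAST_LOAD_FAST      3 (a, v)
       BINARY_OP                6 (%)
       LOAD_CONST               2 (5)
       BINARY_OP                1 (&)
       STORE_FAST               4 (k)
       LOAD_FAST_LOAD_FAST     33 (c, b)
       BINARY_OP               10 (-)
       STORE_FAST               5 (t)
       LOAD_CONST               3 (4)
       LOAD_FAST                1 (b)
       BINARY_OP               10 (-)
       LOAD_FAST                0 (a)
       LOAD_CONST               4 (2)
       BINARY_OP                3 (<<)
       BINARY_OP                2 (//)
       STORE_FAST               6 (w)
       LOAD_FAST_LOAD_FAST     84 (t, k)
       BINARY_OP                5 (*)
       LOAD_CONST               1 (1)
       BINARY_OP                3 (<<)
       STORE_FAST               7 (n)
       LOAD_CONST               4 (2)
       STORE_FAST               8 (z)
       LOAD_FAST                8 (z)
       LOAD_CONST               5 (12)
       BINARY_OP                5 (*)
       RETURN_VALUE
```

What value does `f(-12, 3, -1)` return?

24

LOAD_FAST_LOAD_FAST a,a → push -12,-12. Stack: [-12, -12]
BINARY_OP * → -12 * -12 = 144. Stack: [144]
LOAD_FAST b → push 3. Stack: [144, 3]
LOAD_CONST → push 1. Stack: [144, 3, 1]
BINARY_OP - → 3 - 1 = 2. Stack: [144, 2]
BINARY_OP * → 144 * 2 = 288. Stack: [288]
STORE_FAST v → v=288. Stack: []
LOAD_FAST_LOAD_FAST a,v → push -12,288. Stack: [-12, 288]
BINARY_OP % → -12 % 288 = 276. Stack: [276]
LOAD_CONST → push 5. Stack: [276, 5]
BINARY_OP & → 276 & 5 = 4. Stack: [4]
STORE_FAST k → k=4. Stack: []
LOAD_FAST_LOAD_FAST c,b → push -1,3. Stack: [-1, 3]
BINARY_OP - → -1 - 3 = -4. Stack: [-4]
STORE_FAST t → t=-4. Stack: []
LOAD_CONST → push 4. Stack: [4]
LOAD_FAST b → push 3. Stack: [4, 3]
BINARY_OP - → 4 - 3 = 1. Stack: [1]
LOAD_FAST a → push -12. Stack: [1, -12]
LOAD_CONST → push 2. Stack: [1, -12, 2]
BINARY_OP << → -12 << 2 = -48. Stack: [1, -48]
BINARY_OP // → 1 // -48 = -1. Stack: [-1]
STORE_FAST w → w=-1. Stack: []
LOAD_FAST_LOAD_FAST t,k → push -4,4. Stack: [-4, 4]
BINARY_OP * → -4 * 4 = -16. Stack: [-16]
LOAD_CONST → push 1. Stack: [-16, 1]
BINARY_OP << → -16 << 1 = -32. Stack: [-32]
STORE_FAST n → n=-32. Stack: []
LOAD_CONST → push 2. Stack: [2]
STORE_FAST z → z=2. Stack: []
LOAD_FAST z → push 2. Stack: [2]
LOAD_CONST → push 12. Stack: [2, 12]
BINARY_OP * → 2 * 12 = 24. Stack: [24]
RETURN_VALUE → return 24.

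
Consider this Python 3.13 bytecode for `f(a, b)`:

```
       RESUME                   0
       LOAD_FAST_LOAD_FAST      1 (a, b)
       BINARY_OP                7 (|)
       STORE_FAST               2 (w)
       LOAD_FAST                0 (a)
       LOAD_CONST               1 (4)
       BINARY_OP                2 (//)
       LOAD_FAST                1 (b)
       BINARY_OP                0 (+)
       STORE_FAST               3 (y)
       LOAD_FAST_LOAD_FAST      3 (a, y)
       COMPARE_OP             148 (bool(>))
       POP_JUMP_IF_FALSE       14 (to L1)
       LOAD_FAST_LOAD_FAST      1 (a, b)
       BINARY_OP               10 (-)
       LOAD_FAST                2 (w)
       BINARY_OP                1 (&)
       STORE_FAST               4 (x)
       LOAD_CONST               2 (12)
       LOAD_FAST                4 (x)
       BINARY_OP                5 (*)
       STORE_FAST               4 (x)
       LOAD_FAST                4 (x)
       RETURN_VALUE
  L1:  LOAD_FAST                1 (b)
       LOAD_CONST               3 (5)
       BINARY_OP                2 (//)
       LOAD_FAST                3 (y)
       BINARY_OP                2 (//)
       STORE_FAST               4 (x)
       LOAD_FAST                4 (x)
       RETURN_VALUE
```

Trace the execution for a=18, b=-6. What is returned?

LOAD_FAST_LOAD_FAST a,b → push 18,-6. Stack: [18, -6]
BINARY_OP | → 18 | -6 = -6. Stack: [-6]
STORE_FAST w → w=-6. Stack: []
LOAD_FAST a → push 18. Stack: [18]
LOAD_CONST → push 4. Stack: [18, 4]
BINARY_OP // → 18 // 4 = 4. Stack: [4]
LOAD_FAST b → push -6. Stack: [4, -6]
BINARY_OP + → 4 + -6 = -2. Stack: [-2]
STORE_FAST y → y=-2. Stack: []
LOAD_FAST_LOAD_FAST a,y → push 18,-2. Stack: [18, -2]
COMPARE_OP bool(>) → 18 vs -2 = True. Stack: [True]
POP_JUMP_IF_FALSE → pop True; no jump. Stack: []
LOAD_FAST_LOAD_FAST a,b → push 18,-6. Stack: [18, -6]
BINARY_OP - → 18 - -6 = 24. Stack: [24]
LOAD_FAST w → push -6. Stack: [24, -6]
BINARY_OP & → 24 & -6 = 24. Stack: [24]
STORE_FAST x → x=24. Stack: []
LOAD_CONST → push 12. Stack: [12]
LOAD_FAST x → push 24. Stack: [12, 24]
BINARY_OP * → 12 * 24 = 288. Stack: [288]
STORE_FAST x → x=288. Stack: []
LOAD_FAST x → push 288. Stack: [288]
RETURN_VALUE → return 288.

288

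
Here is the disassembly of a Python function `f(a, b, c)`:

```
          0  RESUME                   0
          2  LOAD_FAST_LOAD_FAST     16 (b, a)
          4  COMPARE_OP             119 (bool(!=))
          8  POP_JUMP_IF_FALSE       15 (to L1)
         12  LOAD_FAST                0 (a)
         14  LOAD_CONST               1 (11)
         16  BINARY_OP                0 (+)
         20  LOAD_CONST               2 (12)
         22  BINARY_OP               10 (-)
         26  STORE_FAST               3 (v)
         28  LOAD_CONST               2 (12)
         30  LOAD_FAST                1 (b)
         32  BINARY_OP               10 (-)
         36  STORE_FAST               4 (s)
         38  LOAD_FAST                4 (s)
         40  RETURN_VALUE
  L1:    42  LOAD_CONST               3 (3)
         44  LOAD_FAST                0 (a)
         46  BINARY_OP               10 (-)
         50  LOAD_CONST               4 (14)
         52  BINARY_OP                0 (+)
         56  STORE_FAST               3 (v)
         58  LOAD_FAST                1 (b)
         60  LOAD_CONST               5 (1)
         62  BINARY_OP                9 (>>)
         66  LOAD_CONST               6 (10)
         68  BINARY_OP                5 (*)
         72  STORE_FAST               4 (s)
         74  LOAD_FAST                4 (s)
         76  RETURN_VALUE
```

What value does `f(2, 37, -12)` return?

-25

LOAD_FAST_LOAD_FAST b,a → push 37,2. Stack: [37, 2]
COMPARE_OP bool(!=) → 37 vs 2 = True. Stack: [True]
POP_JUMP_IF_FALSE → pop True; no jump. Stack: []
LOAD_FAST a → push 2. Stack: [2]
LOAD_CONST → push 11. Stack: [2, 11]
BINARY_OP + → 2 + 11 = 13. Stack: [13]
LOAD_CONST → push 12. Stack: [13, 12]
BINARY_OP - → 13 - 12 = 1. Stack: [1]
STORE_FAST v → v=1. Stack: []
LOAD_CONST → push 12. Stack: [12]
LOAD_FAST b → push 37. Stack: [12, 37]
BINARY_OP - → 12 - 37 = -25. Stack: [-25]
STORE_FAST s → s=-25. Stack: []
LOAD_FAST s → push -25. Stack: [-25]
RETURN_VALUE → return -25.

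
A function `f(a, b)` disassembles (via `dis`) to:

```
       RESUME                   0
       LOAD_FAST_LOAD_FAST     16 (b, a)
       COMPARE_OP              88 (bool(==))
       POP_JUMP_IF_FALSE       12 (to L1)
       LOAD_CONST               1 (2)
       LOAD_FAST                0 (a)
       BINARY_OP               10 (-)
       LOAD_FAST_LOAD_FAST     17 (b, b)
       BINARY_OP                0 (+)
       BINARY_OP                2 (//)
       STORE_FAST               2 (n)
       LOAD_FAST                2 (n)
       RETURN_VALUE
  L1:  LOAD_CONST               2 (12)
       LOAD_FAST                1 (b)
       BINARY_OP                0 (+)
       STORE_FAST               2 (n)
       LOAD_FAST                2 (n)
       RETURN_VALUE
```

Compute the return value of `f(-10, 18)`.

LOAD_FAST_LOAD_FAST b,a → push 18,-10. Stack: [18, -10]
COMPARE_OP bool(==) → 18 vs -10 = False. Stack: [False]
POP_JUMP_IF_FALSE → pop False; jump. Stack: []
LOAD_CONST → push 12. Stack: [12]
LOAD_FAST b → push 18. Stack: [12, 18]
BINARY_OP + → 12 + 18 = 30. Stack: [30]
STORE_FAST n → n=30. Stack: []
LOAD_FAST n → push 30. Stack: [30]
RETURN_VALUE → return 30.

30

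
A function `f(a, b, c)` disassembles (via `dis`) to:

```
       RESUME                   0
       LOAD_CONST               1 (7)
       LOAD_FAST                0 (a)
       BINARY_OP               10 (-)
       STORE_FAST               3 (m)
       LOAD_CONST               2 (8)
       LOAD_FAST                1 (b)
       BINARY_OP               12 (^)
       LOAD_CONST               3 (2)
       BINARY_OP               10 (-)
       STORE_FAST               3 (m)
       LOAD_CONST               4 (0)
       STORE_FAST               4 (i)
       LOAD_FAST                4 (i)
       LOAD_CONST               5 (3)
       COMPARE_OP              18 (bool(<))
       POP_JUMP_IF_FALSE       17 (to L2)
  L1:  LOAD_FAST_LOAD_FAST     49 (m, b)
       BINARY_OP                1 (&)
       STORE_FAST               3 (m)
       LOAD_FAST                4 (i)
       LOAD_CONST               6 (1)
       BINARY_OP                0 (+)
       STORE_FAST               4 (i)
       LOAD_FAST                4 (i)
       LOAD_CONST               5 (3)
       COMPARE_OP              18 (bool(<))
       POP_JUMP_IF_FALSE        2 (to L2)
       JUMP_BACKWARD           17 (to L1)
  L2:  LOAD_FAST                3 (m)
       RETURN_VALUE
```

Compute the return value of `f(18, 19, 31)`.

17

LOAD_CONST → push 7. Stack: [7]
LOAD_FAST a → push 18. Stack: [7, 18]
BINARY_OP - → 7 - 18 = -11. Stack: [-11]
STORE_FAST m → m=-11. Stack: []
LOAD_CONST → push 8. Stack: [8]
LOAD_FAST b → push 19. Stack: [8, 19]
BINARY_OP ^ → 8 ^ 19 = 27. Stack: [27]
LOAD_CONST → push 2. Stack: [27, 2]
BINARY_OP - → 27 - 2 = 25. Stack: [25]
STORE_FAST m → m=25. Stack: []
LOAD_CONST → push 0. Stack: [0]
STORE_FAST i → i=0. Stack: []
LOAD_FAST i → push 0. Stack: [0]
LOAD_CONST → push 3. Stack: [0, 3]
COMPARE_OP bool(<) → 0 vs 3 = True. Stack: [True]
POP_JUMP_IF_FALSE → pop True; no jump. Stack: []
LOAD_FAST_LOAD_FAST m,b → push 25,19. Stack: [25, 19]
BINARY_OP & → 25 & 19 = 17. Stack: [17]
STORE_FAST m → m=17. Stack: []
LOAD_FAST i → push 0. Stack: [0]
LOAD_CONST → push 1. Stack: [0, 1]
BINARY_OP + → 0 + 1 = 1. Stack: [1]
STORE_FAST i → i=1. Stack: []
LOAD_FAST i → push 1. Stack: [1]
LOAD_CONST → push 3. Stack: [1, 3]
COMPARE_OP bool(<) → 1 vs 3 = True. Stack: [True]
POP_JUMP_IF_FALSE → pop True; no jump. Stack: []
LOAD_FAST_LOAD_FAST m,b → push 17,19. Stack: [17, 19]
BINARY_OP & → 17 & 19 = 17. Stack: [17]
STORE_FAST m → m=17. Stack: []
LOAD_FAST i → push 1. Stack: [1]
LOAD_CONST → push 1. Stack: [1, 1]
BINARY_OP + → 1 + 1 = 2. Stack: [2]
STORE_FAST i → i=2. Stack: []
LOAD_FAST i → push 2. Stack: [2]
LOAD_CONST → push 3. Stack: [2, 3]
COMPARE_OP bool(<) → 2 vs 3 = True. Stack: [True]
POP_JUMP_IF_FALSE → pop True; no jump. Stack: []
LOAD_FAST_LOAD_FAST m,b → push 17,19. Stack: [17, 19]
BINARY_OP & → 17 & 19 = 17. Stack: [17]
STORE_FAST m → m=17. Stack: []
LOAD_FAST i → push 2. Stack: [2]
LOAD_CONST → push 1. Stack: [2, 1]
BINARY_OP + → 2 + 1 = 3. Stack: [3]
STORE_FAST i → i=3. Stack: []
LOAD_FAST i → push 3. Stack: [3]
LOAD_CONST → push 3. Stack: [3, 3]
COMPARE_OP bool(<) → 3 vs 3 = False. Stack: [False]
POP_JUMP_IF_FALSE → pop False; jump. Stack: []
LOAD_FAST m → push 17. Stack: [17]
RETURN_VALUE → return 17.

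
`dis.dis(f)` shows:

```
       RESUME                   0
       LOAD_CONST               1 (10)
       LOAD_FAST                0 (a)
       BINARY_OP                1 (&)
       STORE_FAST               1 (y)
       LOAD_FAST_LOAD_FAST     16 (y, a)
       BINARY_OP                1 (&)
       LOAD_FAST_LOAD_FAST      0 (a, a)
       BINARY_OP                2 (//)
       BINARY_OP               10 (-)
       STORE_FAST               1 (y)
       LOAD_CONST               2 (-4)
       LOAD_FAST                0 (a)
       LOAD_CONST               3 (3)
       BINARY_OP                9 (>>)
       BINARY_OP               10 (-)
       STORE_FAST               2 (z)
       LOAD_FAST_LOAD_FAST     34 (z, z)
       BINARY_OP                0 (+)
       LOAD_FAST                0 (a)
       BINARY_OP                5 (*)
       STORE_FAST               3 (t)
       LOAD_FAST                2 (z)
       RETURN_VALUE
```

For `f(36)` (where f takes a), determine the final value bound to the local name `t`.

LOAD_CONST → push 10. Stack: [10]
LOAD_FAST a → push 36. Stack: [10, 36]
BINARY_OP & → 10 & 36 = 0. Stack: [0]
STORE_FAST y → y=0. Stack: []
LOAD_FAST_LOAD_FAST y,a → push 0,36. Stack: [0, 36]
BINARY_OP & → 0 & 36 = 0. Stack: [0]
LOAD_FAST_LOAD_FAST a,a → push 36,36. Stack: [0, 36, 36]
BINARY_OP // → 36 // 36 = 1. Stack: [0, 1]
BINARY_OP - → 0 - 1 = -1. Stack: [-1]
STORE_FAST y → y=-1. Stack: []
LOAD_CONST → push -4. Stack: [-4]
LOAD_FAST a → push 36. Stack: [-4, 36]
LOAD_CONST → push 3. Stack: [-4, 36, 3]
BINARY_OP >> → 36 >> 3 = 4. Stack: [-4, 4]
BINARY_OP - → -4 - 4 = -8. Stack: [-8]
STORE_FAST z → z=-8. Stack: []
LOAD_FAST_LOAD_FAST z,z → push -8,-8. Stack: [-8, -8]
BINARY_OP + → -8 + -8 = -16. Stack: [-16]
LOAD_FAST a → push 36. Stack: [-16, 36]
BINARY_OP * → -16 * 36 = -576. Stack: [-576]
STORE_FAST t → t=-576. Stack: []
LOAD_FAST z → push -8. Stack: [-8]
RETURN_VALUE → return -8.

-576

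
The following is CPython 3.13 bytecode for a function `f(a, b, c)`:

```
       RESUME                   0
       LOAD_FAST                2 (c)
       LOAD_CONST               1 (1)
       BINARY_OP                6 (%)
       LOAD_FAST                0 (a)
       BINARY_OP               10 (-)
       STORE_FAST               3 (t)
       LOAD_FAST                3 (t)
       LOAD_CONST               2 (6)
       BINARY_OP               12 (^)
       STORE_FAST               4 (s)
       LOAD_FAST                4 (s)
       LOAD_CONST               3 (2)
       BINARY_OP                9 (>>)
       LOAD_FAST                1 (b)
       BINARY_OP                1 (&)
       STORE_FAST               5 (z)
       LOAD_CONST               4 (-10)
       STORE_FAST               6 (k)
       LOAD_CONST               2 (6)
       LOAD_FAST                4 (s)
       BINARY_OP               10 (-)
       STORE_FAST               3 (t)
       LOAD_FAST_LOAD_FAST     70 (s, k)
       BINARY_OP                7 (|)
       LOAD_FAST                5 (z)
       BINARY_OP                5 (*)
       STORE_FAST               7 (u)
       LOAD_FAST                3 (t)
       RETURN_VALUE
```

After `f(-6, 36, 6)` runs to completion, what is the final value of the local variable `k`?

LOAD_FAST c → push 6. Stack: [6]
LOAD_CONST → push 1. Stack: [6, 1]
BINARY_OP % → 6 % 1 = 0. Stack: [0]
LOAD_FAST a → push -6. Stack: [0, -6]
BINARY_OP - → 0 - -6 = 6. Stack: [6]
STORE_FAST t → t=6. Stack: []
LOAD_FAST t → push 6. Stack: [6]
LOAD_CONST → push 6. Stack: [6, 6]
BINARY_OP ^ → 6 ^ 6 = 0. Stack: [0]
STORE_FAST s → s=0. Stack: []
LOAD_FAST s → push 0. Stack: [0]
LOAD_CONST → push 2. Stack: [0, 2]
BINARY_OP >> → 0 >> 2 = 0. Stack: [0]
LOAD_FAST b → push 36. Stack: [0, 36]
BINARY_OP & → 0 & 36 = 0. Stack: [0]
STORE_FAST z → z=0. Stack: []
LOAD_CONST → push -10. Stack: [-10]
STORE_FAST k → k=-10. Stack: []
LOAD_CONST → push 6. Stack: [6]
LOAD_FAST s → push 0. Stack: [6, 0]
BINARY_OP - → 6 - 0 = 6. Stack: [6]
STORE_FAST t → t=6. Stack: []
LOAD_FAST_LOAD_FAST s,k → push 0,-10. Stack: [0, -10]
BINARY_OP | → 0 | -10 = -10. Stack: [-10]
LOAD_FAST z → push 0. Stack: [-10, 0]
BINARY_OP * → -10 * 0 = 0. Stack: [0]
STORE_FAST u → u=0. Stack: []
LOAD_FAST t → push 6. Stack: [6]
RETURN_VALUE → return 6.

-10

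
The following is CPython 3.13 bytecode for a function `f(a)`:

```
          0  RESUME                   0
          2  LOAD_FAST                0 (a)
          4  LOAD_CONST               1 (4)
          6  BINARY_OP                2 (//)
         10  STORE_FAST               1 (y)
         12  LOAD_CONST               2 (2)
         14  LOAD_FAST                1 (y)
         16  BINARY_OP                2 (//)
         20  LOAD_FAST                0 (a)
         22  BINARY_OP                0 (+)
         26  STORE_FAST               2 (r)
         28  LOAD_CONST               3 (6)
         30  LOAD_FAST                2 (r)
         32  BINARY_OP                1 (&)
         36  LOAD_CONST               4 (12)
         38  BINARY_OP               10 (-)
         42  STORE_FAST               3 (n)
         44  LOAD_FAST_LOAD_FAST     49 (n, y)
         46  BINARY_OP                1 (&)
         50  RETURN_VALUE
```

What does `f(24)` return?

LOAD_FAST a → push 24. Stack: [24]
LOAD_CONST → push 4. Stack: [24, 4]
BINARY_OP // → 24 // 4 = 6. Stack: [6]
STORE_FAST y → y=6. Stack: []
LOAD_CONST → push 2. Stack: [2]
LOAD_FAST y → push 6. Stack: [2, 6]
BINARY_OP // → 2 // 6 = 0. Stack: [0]
LOAD_FAST a → push 24. Stack: [0, 24]
BINARY_OP + → 0 + 24 = 24. Stack: [24]
STORE_FAST r → r=24. Stack: []
LOAD_CONST → push 6. Stack: [6]
LOAD_FAST r → push 24. Stack: [6, 24]
BINARY_OP & → 6 & 24 = 0. Stack: [0]
LOAD_CONST → push 12. Stack: [0, 12]
BINARY_OP - → 0 - 12 = -12. Stack: [-12]
STORE_FAST n → n=-12. Stack: []
LOAD_FAST_LOAD_FAST n,y → push -12,6. Stack: [-12, 6]
BINARY_OP & → -12 & 6 = 4. Stack: [4]
RETURN_VALUE → return 4.

4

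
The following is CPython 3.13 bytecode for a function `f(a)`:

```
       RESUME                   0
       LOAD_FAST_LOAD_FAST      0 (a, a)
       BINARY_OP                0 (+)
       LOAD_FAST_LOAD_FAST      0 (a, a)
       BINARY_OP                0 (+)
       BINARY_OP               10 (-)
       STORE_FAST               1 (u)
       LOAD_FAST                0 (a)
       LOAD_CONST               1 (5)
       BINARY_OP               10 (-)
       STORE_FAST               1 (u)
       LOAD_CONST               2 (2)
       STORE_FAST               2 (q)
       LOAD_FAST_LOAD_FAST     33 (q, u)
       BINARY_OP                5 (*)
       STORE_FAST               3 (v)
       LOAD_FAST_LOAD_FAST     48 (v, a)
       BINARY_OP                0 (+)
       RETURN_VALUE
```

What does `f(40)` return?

110

LOAD_FAST_LOAD_FAST a,a → push 40,40. Stack: [40, 40]
BINARY_OP + → 40 + 40 = 80. Stack: [80]
LOAD_FAST_LOAD_FAST a,a → push 40,40. Stack: [80, 40, 40]
BINARY_OP + → 40 + 40 = 80. Stack: [80, 80]
BINARY_OP - → 80 - 80 = 0. Stack: [0]
STORE_FAST u → u=0. Stack: []
LOAD_FAST a → push 40. Stack: [40]
LOAD_CONST → push 5. Stack: [40, 5]
BINARY_OP - → 40 - 5 = 35. Stack: [35]
STORE_FAST u → u=35. Stack: []
LOAD_CONST → push 2. Stack: [2]
STORE_FAST q → q=2. Stack: []
LOAD_FAST_LOAD_FAST q,u → push 2,35. Stack: [2, 35]
BINARY_OP * → 2 * 35 = 70. Stack: [70]
STORE_FAST v → v=70. Stack: []
LOAD_FAST_LOAD_FAST v,a → push 70,40. Stack: [70, 40]
BINARY_OP + → 70 + 40 = 110. Stack: [110]
RETURN_VALUE → return 110.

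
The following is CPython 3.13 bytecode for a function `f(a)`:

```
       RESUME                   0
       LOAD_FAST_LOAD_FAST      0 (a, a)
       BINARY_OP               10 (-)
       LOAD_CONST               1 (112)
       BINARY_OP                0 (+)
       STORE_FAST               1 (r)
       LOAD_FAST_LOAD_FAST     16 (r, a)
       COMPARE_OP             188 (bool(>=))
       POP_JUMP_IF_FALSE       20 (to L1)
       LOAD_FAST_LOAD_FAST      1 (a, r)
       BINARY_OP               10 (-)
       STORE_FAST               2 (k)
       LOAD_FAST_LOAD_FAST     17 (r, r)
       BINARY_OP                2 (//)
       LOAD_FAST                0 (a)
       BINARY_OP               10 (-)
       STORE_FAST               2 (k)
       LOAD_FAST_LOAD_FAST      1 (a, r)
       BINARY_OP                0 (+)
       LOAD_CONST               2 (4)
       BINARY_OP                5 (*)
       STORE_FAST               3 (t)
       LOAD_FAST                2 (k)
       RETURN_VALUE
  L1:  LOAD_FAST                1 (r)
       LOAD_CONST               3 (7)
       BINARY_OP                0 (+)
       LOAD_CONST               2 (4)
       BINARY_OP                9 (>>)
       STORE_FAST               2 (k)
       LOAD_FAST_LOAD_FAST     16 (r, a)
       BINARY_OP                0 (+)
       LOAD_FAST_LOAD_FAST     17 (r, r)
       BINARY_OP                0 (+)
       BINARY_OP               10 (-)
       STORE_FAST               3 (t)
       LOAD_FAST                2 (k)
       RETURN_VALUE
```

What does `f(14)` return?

-13

LOAD_FAST_LOAD_FAST a,a → push 14,14. Stack: [14, 14]
BINARY_OP - → 14 - 14 = 0. Stack: [0]
LOAD_CONST → push 112. Stack: [0, 112]
BINARY_OP + → 0 + 112 = 112. Stack: [112]
STORE_FAST r → r=112. Stack: []
LOAD_FAST_LOAD_FAST r,a → push 112,14. Stack: [112, 14]
COMPARE_OP bool(>=) → 112 vs 14 = True. Stack: [True]
POP_JUMP_IF_FALSE → pop True; no jump. Stack: []
LOAD_FAST_LOAD_FAST a,r → push 14,112. Stack: [14, 112]
BINARY_OP - → 14 - 112 = -98. Stack: [-98]
STORE_FAST k → k=-98. Stack: []
LOAD_FAST_LOAD_FAST r,r → push 112,112. Stack: [112, 112]
BINARY_OP // → 112 // 112 = 1. Stack: [1]
LOAD_FAST a → push 14. Stack: [1, 14]
BINARY_OP - → 1 - 14 = -13. Stack: [-13]
STORE_FAST k → k=-13. Stack: []
LOAD_FAST_LOAD_FAST a,r → push 14,112. Stack: [14, 112]
BINARY_OP + → 14 + 112 = 126. Stack: [126]
LOAD_CONST → push 4. Stack: [126, 4]
BINARY_OP * → 126 * 4 = 504. Stack: [504]
STORE_FAST t → t=504. Stack: []
LOAD_FAST k → push -13. Stack: [-13]
RETURN_VALUE → return -13.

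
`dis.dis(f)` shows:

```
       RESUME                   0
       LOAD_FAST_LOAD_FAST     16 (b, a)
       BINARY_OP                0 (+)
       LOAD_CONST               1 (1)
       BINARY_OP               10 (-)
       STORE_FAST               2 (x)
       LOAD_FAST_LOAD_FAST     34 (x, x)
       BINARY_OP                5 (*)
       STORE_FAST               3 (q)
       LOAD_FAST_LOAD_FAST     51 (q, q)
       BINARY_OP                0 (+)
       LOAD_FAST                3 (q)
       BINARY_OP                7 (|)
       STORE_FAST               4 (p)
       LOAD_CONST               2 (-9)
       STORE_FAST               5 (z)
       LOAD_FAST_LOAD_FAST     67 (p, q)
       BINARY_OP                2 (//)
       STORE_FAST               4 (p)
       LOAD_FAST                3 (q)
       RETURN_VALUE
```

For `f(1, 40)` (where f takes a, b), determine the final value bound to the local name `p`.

LOAD_FAST_LOAD_FAST b,a → push 40,1. Stack: [40, 1]
BINARY_OP + → 40 + 1 = 41. Stack: [41]
LOAD_CONST → push 1. Stack: [41, 1]
BINARY_OP - → 41 - 1 = 40. Stack: [40]
STORE_FAST x → x=40. Stack: []
LOAD_FAST_LOAD_FAST x,x → push 40,40. Stack: [40, 40]
BINARY_OP * → 40 * 40 = 1600. Stack: [1600]
STORE_FAST q → q=1600. Stack: []
LOAD_FAST_LOAD_FAST q,q → push 1600,1600. Stack: [1600, 1600]
BINARY_OP + → 1600 + 1600 = 3200. Stack: [3200]
LOAD_FAST q → push 1600. Stack: [3200, 1600]
BINARY_OP | → 3200 | 1600 = 3776. Stack: [3776]
STORE_FAST p → p=3776. Stack: []
LOAD_CONST → push -9. Stack: [-9]
STORE_FAST z → z=-9. Stack: []
LOAD_FAST_LOAD_FAST p,q → push 3776,1600. Stack: [3776, 1600]
BINARY_OP // → 3776 // 1600 = 2. Stack: [2]
STORE_FAST p → p=2. Stack: []
LOAD_FAST q → push 1600. Stack: [1600]
RETURN_VALUE → return 1600.

2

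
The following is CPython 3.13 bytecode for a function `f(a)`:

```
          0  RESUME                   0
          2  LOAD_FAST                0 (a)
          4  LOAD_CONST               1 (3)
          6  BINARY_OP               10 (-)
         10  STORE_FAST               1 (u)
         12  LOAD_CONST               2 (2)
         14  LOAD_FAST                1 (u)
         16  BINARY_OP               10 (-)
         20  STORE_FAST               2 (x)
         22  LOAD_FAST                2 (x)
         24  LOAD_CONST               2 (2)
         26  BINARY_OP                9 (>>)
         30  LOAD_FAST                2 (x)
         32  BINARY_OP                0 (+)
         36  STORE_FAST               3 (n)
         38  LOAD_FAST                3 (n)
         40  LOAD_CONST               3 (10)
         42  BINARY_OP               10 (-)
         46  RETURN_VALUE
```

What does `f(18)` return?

LOAD_FAST a → push 18. Stack: [18]
LOAD_CONST → push 3. Stack: [18, 3]
BINARY_OP - → 18 - 3 = 15. Stack: [15]
STORE_FAST u → u=15. Stack: []
LOAD_CONST → push 2. Stack: [2]
LOAD_FAST u → push 15. Stack: [2, 15]
BINARY_OP - → 2 - 15 = -13. Stack: [-13]
STORE_FAST x → x=-13. Stack: []
LOAD_FAST x → push -13. Stack: [-13]
LOAD_CONST → push 2. Stack: [-13, 2]
BINARY_OP >> → -13 >> 2 = -4. Stack: [-4]
LOAD_FAST x → push -13. Stack: [-4, -13]
BINARY_OP + → -4 + -13 = -17. Stack: [-17]
STORE_FAST n → n=-17. Stack: []
LOAD_FAST n → push -17. Stack: [-17]
LOAD_CONST → push 10. Stack: [-17, 10]
BINARY_OP - → -17 - 10 = -27. Stack: [-27]
RETURN_VALUE → return -27.

-27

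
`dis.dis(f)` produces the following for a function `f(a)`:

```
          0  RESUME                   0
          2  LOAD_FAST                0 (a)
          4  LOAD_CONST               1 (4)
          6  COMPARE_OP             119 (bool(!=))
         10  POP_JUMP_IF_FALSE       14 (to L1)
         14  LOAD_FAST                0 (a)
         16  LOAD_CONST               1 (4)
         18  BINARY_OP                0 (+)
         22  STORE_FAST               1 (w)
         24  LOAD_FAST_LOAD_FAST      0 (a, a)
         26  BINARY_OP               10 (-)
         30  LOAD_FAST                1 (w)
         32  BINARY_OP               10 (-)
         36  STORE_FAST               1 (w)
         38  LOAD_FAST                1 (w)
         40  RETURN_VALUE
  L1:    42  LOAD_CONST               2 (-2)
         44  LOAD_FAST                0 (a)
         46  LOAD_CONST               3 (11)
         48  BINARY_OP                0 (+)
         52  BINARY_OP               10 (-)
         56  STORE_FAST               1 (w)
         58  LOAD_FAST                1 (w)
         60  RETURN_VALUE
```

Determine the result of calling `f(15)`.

-19

LOAD_FAST a → push 15. Stack: [15]
LOAD_CONST → push 4. Stack: [15, 4]
COMPARE_OP bool(!=) → 15 vs 4 = True. Stack: [True]
POP_JUMP_IF_FALSE → pop True; no jump. Stack: []
LOAD_FAST a → push 15. Stack: [15]
LOAD_CONST → push 4. Stack: [15, 4]
BINARY_OP + → 15 + 4 = 19. Stack: [19]
STORE_FAST w → w=19. Stack: []
LOAD_FAST_LOAD_FAST a,a → push 15,15. Stack: [15, 15]
BINARY_OP - → 15 - 15 = 0. Stack: [0]
LOAD_FAST w → push 19. Stack: [0, 19]
BINARY_OP - → 0 - 19 = -19. Stack: [-19]
STORE_FAST w → w=-19. Stack: []
LOAD_FAST w → push -19. Stack: [-19]
RETURN_VALUE → return -19.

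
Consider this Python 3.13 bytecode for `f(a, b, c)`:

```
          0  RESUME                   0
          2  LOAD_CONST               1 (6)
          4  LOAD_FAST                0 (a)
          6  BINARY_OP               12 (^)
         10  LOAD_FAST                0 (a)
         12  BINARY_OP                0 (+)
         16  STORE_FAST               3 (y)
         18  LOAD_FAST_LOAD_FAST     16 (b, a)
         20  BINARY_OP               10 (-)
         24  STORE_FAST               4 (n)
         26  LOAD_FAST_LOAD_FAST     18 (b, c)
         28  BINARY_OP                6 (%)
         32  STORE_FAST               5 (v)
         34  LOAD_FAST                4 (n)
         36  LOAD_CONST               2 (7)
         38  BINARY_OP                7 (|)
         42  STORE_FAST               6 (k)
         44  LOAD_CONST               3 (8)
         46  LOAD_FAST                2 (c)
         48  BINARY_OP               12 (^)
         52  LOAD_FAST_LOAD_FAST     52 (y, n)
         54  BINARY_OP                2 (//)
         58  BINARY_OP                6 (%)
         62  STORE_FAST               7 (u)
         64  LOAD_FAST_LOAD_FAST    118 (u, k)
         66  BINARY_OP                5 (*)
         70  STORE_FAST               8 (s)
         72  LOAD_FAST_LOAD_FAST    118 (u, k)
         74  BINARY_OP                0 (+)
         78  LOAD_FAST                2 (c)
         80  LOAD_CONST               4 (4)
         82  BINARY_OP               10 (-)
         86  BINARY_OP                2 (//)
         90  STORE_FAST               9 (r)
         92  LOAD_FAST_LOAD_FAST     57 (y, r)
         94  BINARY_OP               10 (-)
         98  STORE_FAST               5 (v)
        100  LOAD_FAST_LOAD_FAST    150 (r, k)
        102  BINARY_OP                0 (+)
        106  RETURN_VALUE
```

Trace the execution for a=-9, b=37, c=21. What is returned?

LOAD_CONST → push 6. Stack: [6]
LOAD_FAST a → push -9. Stack: [6, -9]
BINARY_OP ^ → 6 ^ -9 = -15. Stack: [-15]
LOAD_FAST a → push -9. Stack: [-15, -9]
BINARY_OP + → -15 + -9 = -24. Stack: [-24]
STORE_FAST y → y=-24. Stack: []
LOAD_FAST_LOAD_FAST b,a → push 37,-9. Stack: [37, -9]
BINARY_OP - → 37 - -9 = 46. Stack: [46]
STORE_FAST n → n=46. Stack: []
LOAD_FAST_LOAD_FAST b,c → push 37,21. Stack: [37, 21]
BINARY_OP % → 37 % 21 = 16. Stack: [16]
STORE_FAST v → v=16. Stack: []
LOAD_FAST n → push 46. Stack: [46]
LOAD_CONST → push 7. Stack: [46, 7]
BINARY_OP | → 46 | 7 = 47. Stack: [47]
STORE_FAST k → k=47. Stack: []
LOAD_CONST → push 8. Stack: [8]
LOAD_FAST c → push 21. Stack: [8, 21]
BINARY_OP ^ → 8 ^ 21 = 29. Stack: [29]
LOAD_FAST_LOAD_FAST y,n → push -24,46. Stack: [29, -24, 46]
BINARY_OP // → -24 // 46 = -1. Stack: [29, -1]
BINARY_OP % → 29 % -1 = 0. Stack: [0]
STORE_FAST u → u=0. Stack: []
LOAD_FAST_LOAD_FAST u,k → push 0,47. Stack: [0, 47]
BINARY_OP * → 0 * 47 = 0. Stack: [0]
STORE_FAST s → s=0. Stack: []
LOAD_FAST_LOAD_FAST u,k → push 0,47. Stack: [0, 47]
BINARY_OP + → 0 + 47 = 47. Stack: [47]
LOAD_FAST c → push 21. Stack: [47, 21]
LOAD_CONST → push 4. Stack: [47, 21, 4]
BINARY_OP - → 21 - 4 = 17. Stack: [47, 17]
BINARY_OP // → 47 // 17 = 2. Stack: [2]
STORE_FAST r → r=2. Stack: []
LOAD_FAST_LOAD_FAST y,r → push -24,2. Stack: [-24, 2]
BINARY_OP - → -24 - 2 = -26. Stack: [-26]
STORE_FAST v → v=-26. Stack: []
LOAD_FAST_LOAD_FAST r,k → push 2,47. Stack: [2, 47]
BINARY_OP + → 2 + 47 = 49. Stack: [49]
RETURN_VALUE → return 49.

49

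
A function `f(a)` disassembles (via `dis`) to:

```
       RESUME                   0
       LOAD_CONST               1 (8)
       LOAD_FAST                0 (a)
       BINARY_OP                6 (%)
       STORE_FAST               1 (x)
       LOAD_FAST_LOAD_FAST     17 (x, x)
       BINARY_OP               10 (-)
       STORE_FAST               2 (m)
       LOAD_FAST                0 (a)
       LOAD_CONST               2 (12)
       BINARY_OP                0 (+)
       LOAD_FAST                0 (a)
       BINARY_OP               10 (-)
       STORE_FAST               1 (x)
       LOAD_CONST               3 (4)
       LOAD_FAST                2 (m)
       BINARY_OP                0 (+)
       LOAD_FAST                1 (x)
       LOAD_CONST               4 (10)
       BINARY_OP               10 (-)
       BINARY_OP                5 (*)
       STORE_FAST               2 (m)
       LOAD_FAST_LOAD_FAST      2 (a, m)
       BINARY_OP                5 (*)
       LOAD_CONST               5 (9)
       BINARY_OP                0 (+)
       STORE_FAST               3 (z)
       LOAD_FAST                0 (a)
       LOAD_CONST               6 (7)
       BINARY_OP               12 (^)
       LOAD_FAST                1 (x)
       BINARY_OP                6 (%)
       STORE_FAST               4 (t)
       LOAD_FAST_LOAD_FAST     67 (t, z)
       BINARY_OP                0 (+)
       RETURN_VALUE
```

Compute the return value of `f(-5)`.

LOAD_CONST → push 8. Stack: [8]
LOAD_FAST a → push -5. Stack: [8, -5]
BINARY_OP % → 8 % -5 = -2. Stack: [-2]
STORE_FAST x → x=-2. Stack: []
LOAD_FAST_LOAD_FAST x,x → push -2,-2. Stack: [-2, -2]
BINARY_OP - → -2 - -2 = 0. Stack: [0]
STORE_FAST m → m=0. Stack: []
LOAD_FAST a → push -5. Stack: [-5]
LOAD_CONST → push 12. Stack: [-5, 12]
BINARY_OP + → -5 + 12 = 7. Stack: [7]
LOAD_FAST a → push -5. Stack: [7, -5]
BINARY_OP - → 7 - -5 = 12. Stack: [12]
STORE_FAST x → x=12. Stack: []
LOAD_CONST → push 4. Stack: [4]
LOAD_FAST m → push 0. Stack: [4, 0]
BINARY_OP + → 4 + 0 = 4. Stack: [4]
LOAD_FAST x → push 12. Stack: [4, 12]
LOAD_CONST → push 10. Stack: [4, 12, 10]
BINARY_OP - → 12 - 10 = 2. Stack: [4, 2]
BINARY_OP * → 4 * 2 = 8. Stack: [8]
STORE_FAST m → m=8. Stack: []
LOAD_FAST_LOAD_FAST a,m → push -5,8. Stack: [-5, 8]
BINARY_OP * → -5 * 8 = -40. Stack: [-40]
LOAD_CONST → push 9. Stack: [-40, 9]
BINARY_OP + → -40 + 9 = -31. Stack: [-31]
STORE_FAST z → z=-31. Stack: []
LOAD_FAST a → push -5. Stack: [-5]
LOAD_CONST → push 7. Stack: [-5, 7]
BINARY_OP ^ → -5 ^ 7 = -4. Stack: [-4]
LOAD_FAST x → push 12. Stack: [-4, 12]
BINARY_OP % → -4 % 12 = 8. Stack: [8]
STORE_FAST t → t=8. Stack: []
LOAD_FAST_LOAD_FAST t,z → push 8,-31. Stack: [8, -31]
BINARY_OP + → 8 + -31 = -23. Stack: [-23]
RETURN_VALUE → return -23.

-23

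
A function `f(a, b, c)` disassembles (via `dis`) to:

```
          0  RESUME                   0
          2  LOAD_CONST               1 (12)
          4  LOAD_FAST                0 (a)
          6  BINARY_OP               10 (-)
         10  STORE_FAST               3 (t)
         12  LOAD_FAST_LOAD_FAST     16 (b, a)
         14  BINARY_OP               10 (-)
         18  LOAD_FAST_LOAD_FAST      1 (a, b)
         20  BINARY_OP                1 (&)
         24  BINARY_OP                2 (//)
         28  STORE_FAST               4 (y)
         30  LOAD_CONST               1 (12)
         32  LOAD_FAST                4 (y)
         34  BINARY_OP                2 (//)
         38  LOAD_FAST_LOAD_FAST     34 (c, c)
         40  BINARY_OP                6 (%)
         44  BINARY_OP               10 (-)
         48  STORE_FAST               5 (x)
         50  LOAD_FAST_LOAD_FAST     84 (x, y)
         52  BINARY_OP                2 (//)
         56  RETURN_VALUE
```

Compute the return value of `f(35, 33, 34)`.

12

LOAD_CONST → push 12. Stack: [12]
LOAD_FAST a → push 35. Stack: [12, 35]
BINARY_OP - → 12 - 35 = -23. Stack: [-23]
STORE_FAST t → t=-23. Stack: []
LOAD_FAST_LOAD_FAST b,a → push 33,35. Stack: [33, 35]
BINARY_OP - → 33 - 35 = -2. Stack: [-2]
LOAD_FAST_LOAD_FAST a,b → push 35,33. Stack: [-2, 35, 33]
BINARY_OP & → 35 & 33 = 33. Stack: [-2, 33]
BINARY_OP // → -2 // 33 = -1. Stack: [-1]
STORE_FAST y → y=-1. Stack: []
LOAD_CONST → push 12. Stack: [12]
LOAD_FAST y → push -1. Stack: [12, -1]
BINARY_OP // → 12 // -1 = -12. Stack: [-12]
LOAD_FAST_LOAD_FAST c,c → push 34,34. Stack: [-12, 34, 34]
BINARY_OP % → 34 % 34 = 0. Stack: [-12, 0]
BINARY_OP - → -12 - 0 = -12. Stack: [-12]
STORE_FAST x → x=-12. Stack: []
LOAD_FAST_LOAD_FAST x,y → push -12,-1. Stack: [-12, -1]
BINARY_OP // → -12 // -1 = 12. Stack: [12]
RETURN_VALUE → return 12.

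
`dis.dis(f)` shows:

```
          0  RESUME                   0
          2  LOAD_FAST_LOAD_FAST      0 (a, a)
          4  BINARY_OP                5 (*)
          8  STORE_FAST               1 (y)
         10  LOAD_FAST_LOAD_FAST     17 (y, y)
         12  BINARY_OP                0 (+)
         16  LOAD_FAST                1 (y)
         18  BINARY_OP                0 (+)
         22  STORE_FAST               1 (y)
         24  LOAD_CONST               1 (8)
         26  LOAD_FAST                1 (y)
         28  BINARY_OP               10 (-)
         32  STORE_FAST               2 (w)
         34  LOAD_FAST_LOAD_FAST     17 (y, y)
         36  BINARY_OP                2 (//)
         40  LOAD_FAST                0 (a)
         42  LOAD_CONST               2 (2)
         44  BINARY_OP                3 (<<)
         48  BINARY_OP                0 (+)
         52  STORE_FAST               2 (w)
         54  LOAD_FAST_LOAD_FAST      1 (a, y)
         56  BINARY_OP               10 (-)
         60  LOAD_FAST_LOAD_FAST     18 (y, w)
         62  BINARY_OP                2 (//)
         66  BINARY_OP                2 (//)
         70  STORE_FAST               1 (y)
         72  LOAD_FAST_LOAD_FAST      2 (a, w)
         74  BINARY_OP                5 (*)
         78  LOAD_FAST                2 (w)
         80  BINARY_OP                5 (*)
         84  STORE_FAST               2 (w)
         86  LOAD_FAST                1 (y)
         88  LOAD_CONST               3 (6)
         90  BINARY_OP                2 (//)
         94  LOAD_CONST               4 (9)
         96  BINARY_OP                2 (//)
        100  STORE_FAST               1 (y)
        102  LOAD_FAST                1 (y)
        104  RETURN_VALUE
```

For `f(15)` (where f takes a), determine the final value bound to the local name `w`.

LOAD_FAST_LOAD_FAST a,a → push 15,15. Stack: [15, 15]
BINARY_OP * → 15 * 15 = 225. Stack: [225]
STORE_FAST y → y=225. Stack: []
LOAD_FAST_LOAD_FAST y,y → push 225,225. Stack: [225, 225]
BINARY_OP + → 225 + 225 = 450. Stack: [450]
LOAD_FAST y → push 225. Stack: [450, 225]
BINARY_OP + → 450 + 225 = 675. Stack: [675]
STORE_FAST y → y=675. Stack: []
LOAD_CONST → push 8. Stack: [8]
LOAD_FAST y → push 675. Stack: [8, 675]
BINARY_OP - → 8 - 675 = -667. Stack: [-667]
STORE_FAST w → w=-667. Stack: []
LOAD_FAST_LOAD_FAST y,y → push 675,675. Stack: [675, 675]
BINARY_OP // → 675 // 675 = 1. Stack: [1]
LOAD_FAST a → push 15. Stack: [1, 15]
LOAD_CONST → push 2. Stack: [1, 15, 2]
BINARY_OP << → 15 << 2 = 60. Stack: [1, 60]
BINARY_OP + → 1 + 60 = 61. Stack: [61]
STORE_FAST w → w=61. Stack: []
LOAD_FAST_LOAD_FAST a,y → push 15,675. Stack: [15, 675]
BINARY_OP - → 15 - 675 = -660. Stack: [-660]
LOAD_FAST_LOAD_FAST y,w → push 675,61. Stack: [-660, 675, 61]
BINARY_OP // → 675 // 61 = 11. Stack: [-660, 11]
BINARY_OP // → -660 // 11 = -60. Stack: [-60]
STORE_FAST y → y=-60. Stack: []
LOAD_FAST_LOAD_FAST a,w → push 15,61. Stack: [15, 61]
BINARY_OP * → 15 * 61 = 915. Stack: [915]
LOAD_FAST w → push 61. Stack: [915, 61]
BINARY_OP * → 915 * 61 = 55815. Stack: [55815]
STORE_FAST w → w=55815. Stack: []
LOAD_FAST y → push -60. Stack: [-60]
LOAD_CONST → push 6. Stack: [-60, 6]
BINARY_OP // → -60 // 6 = -10. Stack: [-10]
LOAD_CONST → push 9. Stack: [-10, 9]
BINARY_OP // → -10 // 9 = -2. Stack: [-2]
STORE_FAST y → y=-2. Stack: []
LOAD_FAST y → push -2. Stack: [-2]
RETURN_VALUE → return -2.

55815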